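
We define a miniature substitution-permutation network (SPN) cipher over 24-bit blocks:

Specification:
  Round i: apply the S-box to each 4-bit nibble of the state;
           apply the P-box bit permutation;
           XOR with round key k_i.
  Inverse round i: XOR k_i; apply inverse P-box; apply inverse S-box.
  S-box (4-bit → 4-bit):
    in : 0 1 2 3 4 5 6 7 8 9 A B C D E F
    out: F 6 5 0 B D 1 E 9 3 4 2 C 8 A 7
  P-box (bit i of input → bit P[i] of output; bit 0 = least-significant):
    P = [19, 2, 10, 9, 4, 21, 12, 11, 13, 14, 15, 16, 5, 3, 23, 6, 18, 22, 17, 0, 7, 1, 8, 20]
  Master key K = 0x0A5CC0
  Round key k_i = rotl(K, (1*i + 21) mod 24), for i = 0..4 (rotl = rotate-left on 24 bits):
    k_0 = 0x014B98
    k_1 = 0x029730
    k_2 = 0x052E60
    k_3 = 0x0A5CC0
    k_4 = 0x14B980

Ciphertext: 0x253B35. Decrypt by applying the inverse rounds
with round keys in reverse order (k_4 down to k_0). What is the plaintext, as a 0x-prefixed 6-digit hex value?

s_0 = ciphertext = 0x253B35
s_1 = InvRound(s_0, k_4) = 0x8D6C9E
s_2 = InvRound(s_1, k_3) = 0xB2782B
s_3 = InvRound(s_2, k_2) = 0xE57E1C
s_4 = InvRound(s_3, k_1) = 0xAFF0EB
s_5 = InvRound(s_4, k_0) = 0x155208

0x155208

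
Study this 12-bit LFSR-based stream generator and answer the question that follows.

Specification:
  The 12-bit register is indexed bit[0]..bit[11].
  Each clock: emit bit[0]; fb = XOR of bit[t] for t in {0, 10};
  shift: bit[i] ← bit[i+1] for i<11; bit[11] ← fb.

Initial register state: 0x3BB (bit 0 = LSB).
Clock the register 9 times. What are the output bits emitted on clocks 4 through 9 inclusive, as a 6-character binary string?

111011

reg_0 = 0x3BB
clock 1: out=1, reg = 0x9DD
clock 2: out=1, reg = 0xCEE
clock 3: out=0, reg = 0xE77
clock 4: out=1, reg = 0x73B
clock 5: out=1, reg = 0x39D
clock 6: out=1, reg = 0x9CE
clock 7: out=0, reg = 0x4E7
clock 8: out=1, reg = 0x273
clock 9: out=1, reg = 0x939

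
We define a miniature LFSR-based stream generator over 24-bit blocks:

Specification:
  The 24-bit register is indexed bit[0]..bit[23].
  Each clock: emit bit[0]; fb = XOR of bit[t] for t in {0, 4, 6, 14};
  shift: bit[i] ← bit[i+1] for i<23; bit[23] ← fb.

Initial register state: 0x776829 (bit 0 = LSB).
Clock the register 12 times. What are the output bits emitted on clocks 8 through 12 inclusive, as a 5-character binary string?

reg_0 = 0x776829
clock 1: out=1, reg = 0x3BB414
clock 2: out=0, reg = 0x9DDA0A
clock 3: out=0, reg = 0xCEED05
clock 4: out=1, reg = 0x677682
clock 5: out=0, reg = 0xB3BB41
clock 6: out=1, reg = 0x59DDA0
clock 7: out=0, reg = 0xACEED0
clock 8: out=0, reg = 0xD67768
clock 9: out=0, reg = 0x6B3BB4
clock 10: out=0, reg = 0xB59DDA
clock 11: out=0, reg = 0x5ACEED
clock 12: out=1, reg = 0xAD6776

00001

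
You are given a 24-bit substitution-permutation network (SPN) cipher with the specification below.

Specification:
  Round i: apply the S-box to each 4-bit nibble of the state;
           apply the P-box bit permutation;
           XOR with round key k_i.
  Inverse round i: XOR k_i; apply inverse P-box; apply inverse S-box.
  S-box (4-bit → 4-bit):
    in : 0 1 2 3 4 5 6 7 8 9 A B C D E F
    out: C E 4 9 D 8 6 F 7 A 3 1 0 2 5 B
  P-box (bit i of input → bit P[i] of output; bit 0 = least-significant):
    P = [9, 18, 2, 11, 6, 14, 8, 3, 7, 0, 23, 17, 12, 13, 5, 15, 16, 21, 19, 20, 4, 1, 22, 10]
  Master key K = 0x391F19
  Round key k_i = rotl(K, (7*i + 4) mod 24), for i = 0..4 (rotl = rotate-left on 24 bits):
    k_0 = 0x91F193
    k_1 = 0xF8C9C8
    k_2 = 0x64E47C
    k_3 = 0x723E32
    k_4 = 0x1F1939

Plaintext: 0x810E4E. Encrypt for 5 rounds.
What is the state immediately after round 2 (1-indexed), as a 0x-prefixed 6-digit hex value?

s_0 = plaintext = 0x810E4E
s_1 = Round(s_0, k_0) = 0x69726D
s_2 = Round(s_1, k_1) = 0x0C38EA
s_3 = Round(s_2, k_2) = 0xA073BD
s_4 = Round(s_3, k_3) = 0x6C8EC0
s_5 = Round(s_4, k_4) = 0xDF219F

0x0C38EA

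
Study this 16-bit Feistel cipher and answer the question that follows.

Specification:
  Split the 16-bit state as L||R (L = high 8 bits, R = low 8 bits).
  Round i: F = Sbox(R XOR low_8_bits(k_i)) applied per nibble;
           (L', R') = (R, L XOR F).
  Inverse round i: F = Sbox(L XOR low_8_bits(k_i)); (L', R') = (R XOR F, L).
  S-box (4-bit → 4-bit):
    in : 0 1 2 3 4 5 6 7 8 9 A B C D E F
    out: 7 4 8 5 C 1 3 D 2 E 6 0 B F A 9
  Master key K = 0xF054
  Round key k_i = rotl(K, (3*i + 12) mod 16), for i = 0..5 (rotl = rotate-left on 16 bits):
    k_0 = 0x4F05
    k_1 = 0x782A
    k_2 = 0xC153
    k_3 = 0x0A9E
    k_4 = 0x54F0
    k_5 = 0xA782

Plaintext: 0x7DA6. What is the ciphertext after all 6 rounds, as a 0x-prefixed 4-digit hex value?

0x10B8

s_0 = plaintext = 0x7DA6
s_1 = Round(s_0, k_0) = 0xA618
s_2 = Round(s_1, k_1) = 0x18FE
s_3 = Round(s_2, k_2) = 0xFE77
s_4 = Round(s_3, k_3) = 0x7750
s_5 = Round(s_4, k_4) = 0x5010
s_6 = Round(s_5, k_5) = 0x10B8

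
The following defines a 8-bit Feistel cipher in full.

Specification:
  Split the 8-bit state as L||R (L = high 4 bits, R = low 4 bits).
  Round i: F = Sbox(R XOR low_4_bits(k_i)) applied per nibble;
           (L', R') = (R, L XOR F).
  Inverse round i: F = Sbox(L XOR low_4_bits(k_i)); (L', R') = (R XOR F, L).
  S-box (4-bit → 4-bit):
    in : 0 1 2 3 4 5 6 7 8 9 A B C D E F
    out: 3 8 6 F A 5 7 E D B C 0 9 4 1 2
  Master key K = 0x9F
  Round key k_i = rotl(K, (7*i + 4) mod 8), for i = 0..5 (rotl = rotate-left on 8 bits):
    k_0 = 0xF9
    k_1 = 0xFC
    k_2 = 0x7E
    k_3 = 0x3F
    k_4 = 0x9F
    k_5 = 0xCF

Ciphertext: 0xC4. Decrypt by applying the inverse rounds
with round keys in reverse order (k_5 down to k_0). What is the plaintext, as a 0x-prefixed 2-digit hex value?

s_0 = ciphertext = 0xC4
s_1 = InvRound(s_0, k_5) = 0xBC
s_2 = InvRound(s_1, k_4) = 0x6B
s_3 = InvRound(s_2, k_3) = 0x06
s_4 = InvRound(s_3, k_2) = 0x70
s_5 = InvRound(s_4, k_1) = 0x07
s_6 = InvRound(s_5, k_0) = 0xC0

0xC0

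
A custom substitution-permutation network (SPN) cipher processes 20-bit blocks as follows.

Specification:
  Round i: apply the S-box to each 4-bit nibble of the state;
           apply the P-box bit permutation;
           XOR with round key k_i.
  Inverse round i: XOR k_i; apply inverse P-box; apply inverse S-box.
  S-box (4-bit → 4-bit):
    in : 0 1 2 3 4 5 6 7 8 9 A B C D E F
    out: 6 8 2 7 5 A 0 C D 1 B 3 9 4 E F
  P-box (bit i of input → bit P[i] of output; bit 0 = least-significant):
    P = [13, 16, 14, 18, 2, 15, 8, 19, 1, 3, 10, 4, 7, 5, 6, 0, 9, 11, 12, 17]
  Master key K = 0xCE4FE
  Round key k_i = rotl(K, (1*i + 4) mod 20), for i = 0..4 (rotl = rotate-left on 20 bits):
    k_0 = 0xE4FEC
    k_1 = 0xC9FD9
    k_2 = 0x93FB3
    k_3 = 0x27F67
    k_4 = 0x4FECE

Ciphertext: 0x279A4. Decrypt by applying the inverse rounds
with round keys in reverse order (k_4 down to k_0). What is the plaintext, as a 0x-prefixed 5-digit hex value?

0x35A80

s_0 = ciphertext = 0x279A4
s_1 = InvRound(s_0, k_4) = 0xC0301
s_2 = InvRound(s_1, k_3) = 0xE04C8
s_3 = InvRound(s_2, k_2) = 0xFEADA
s_4 = InvRound(s_3, k_1) = 0x714D3
s_5 = InvRound(s_4, k_0) = 0x35A80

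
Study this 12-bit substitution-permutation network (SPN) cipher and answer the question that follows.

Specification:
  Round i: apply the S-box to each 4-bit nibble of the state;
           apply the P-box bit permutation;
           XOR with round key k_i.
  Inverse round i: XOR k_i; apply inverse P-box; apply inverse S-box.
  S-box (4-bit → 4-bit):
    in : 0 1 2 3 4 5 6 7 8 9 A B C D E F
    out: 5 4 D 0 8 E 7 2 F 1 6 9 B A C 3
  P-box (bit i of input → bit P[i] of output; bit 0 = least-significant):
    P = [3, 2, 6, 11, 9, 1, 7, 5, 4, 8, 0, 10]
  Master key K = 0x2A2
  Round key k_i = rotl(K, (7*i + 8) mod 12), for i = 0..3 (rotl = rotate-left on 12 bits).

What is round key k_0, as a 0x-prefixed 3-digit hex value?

K = 0x2A2
k_0 = rotl(K, (7*0+8) mod 12) = rotl(K, 8) = 0x22A

0x22A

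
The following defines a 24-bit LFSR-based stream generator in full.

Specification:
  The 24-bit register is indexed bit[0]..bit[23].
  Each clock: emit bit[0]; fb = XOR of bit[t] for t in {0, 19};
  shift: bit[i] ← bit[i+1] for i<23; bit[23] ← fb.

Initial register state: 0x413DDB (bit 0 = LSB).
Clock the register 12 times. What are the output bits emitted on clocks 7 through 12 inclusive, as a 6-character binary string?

reg_0 = 0x413DDB
clock 1: out=1, reg = 0xA09EED
clock 2: out=1, reg = 0xD04F76
clock 3: out=0, reg = 0x6827BB
clock 4: out=1, reg = 0x3413DD
clock 5: out=1, reg = 0x9A09EE
clock 6: out=0, reg = 0xCD04F7
clock 7: out=1, reg = 0x66827B
clock 8: out=1, reg = 0xB3413D
clock 9: out=1, reg = 0xD9A09E
clock 10: out=0, reg = 0xECD04F
clock 11: out=1, reg = 0x766827
clock 12: out=1, reg = 0xBB3413

111011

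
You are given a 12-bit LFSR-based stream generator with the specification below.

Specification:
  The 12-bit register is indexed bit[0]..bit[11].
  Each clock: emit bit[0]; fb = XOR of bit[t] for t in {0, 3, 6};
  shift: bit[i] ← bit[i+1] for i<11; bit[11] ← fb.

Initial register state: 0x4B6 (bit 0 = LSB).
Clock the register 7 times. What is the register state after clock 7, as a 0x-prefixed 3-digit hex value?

reg_0 = 0x4B6
clock 1: out=0, reg = 0x25B
clock 2: out=1, reg = 0x92D
clock 3: out=1, reg = 0x496
clock 4: out=0, reg = 0x24B
clock 5: out=1, reg = 0x925
clock 6: out=1, reg = 0xC92
clock 7: out=0, reg = 0x649

0x649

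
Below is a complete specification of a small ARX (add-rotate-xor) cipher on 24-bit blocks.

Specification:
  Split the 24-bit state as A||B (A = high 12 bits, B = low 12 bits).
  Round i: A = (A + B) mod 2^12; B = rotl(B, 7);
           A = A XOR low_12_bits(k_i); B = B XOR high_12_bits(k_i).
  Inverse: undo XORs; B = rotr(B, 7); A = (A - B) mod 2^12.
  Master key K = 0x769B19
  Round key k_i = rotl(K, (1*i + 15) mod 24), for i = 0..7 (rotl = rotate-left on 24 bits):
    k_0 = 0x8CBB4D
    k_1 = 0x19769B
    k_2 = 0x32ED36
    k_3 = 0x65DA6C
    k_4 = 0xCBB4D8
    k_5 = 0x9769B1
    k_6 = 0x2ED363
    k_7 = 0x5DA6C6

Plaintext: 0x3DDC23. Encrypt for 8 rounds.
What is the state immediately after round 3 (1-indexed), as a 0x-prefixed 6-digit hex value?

s_0 = plaintext = 0x3DDC23
s_1 = Round(s_0, k_0) = 0xB4D92A
s_2 = Round(s_1, k_1) = 0x2EC4DE
s_3 = Round(s_2, k_2) = 0xAFCC08
s_4 = Round(s_3, k_3) = 0xD6823D
s_5 = Round(s_4, k_4) = 0xB7D22A
s_6 = Round(s_5, k_5) = 0x416C67
s_7 = Round(s_6, k_6) = 0x31E10E
s_8 = Round(s_7, k_7) = 0x2EA2D2

0xAFCC08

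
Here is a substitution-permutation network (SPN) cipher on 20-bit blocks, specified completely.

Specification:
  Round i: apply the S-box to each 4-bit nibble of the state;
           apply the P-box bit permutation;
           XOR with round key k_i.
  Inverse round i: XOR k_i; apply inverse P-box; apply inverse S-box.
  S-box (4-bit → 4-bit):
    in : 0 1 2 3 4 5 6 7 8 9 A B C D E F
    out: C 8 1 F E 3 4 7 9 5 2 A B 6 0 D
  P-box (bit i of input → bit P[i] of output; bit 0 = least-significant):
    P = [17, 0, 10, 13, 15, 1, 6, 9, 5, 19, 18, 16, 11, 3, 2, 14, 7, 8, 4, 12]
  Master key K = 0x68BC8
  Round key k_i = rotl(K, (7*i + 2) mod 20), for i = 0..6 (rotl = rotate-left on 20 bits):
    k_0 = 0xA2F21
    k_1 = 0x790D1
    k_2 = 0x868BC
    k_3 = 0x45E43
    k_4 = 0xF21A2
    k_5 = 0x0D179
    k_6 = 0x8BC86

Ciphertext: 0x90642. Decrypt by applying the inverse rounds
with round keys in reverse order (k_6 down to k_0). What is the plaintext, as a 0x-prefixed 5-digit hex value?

s_0 = ciphertext = 0x90642
s_1 = InvRound(s_0, k_6) = 0x891F1
s_2 = InvRound(s_1, k_5) = 0x2BAEE
s_3 = InvRound(s_2, k_4) = 0xB74FE
s_4 = InvRound(s_3, k_3) = 0x9731C
s_5 = InvRound(s_4, k_2) = 0xC281E
s_6 = InvRound(s_5, k_1) = 0x87B7C
s_7 = InvRound(s_6, k_0) = 0x04E67

0x04E67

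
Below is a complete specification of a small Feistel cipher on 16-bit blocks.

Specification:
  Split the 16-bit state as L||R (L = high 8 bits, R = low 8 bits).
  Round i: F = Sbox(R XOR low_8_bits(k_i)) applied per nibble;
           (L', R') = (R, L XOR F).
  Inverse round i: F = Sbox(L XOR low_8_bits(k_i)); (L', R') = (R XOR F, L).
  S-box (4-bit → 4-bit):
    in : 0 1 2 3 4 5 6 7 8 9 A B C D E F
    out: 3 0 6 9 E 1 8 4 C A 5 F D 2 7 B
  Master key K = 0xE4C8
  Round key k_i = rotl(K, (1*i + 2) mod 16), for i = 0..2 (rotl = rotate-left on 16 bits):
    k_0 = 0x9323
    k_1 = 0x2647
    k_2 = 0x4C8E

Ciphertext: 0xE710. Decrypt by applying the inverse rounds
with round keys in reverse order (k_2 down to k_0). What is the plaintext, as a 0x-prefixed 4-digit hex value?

s_0 = ciphertext = 0xE710
s_1 = InvRound(s_0, k_2) = 0x9AE7
s_2 = InvRound(s_1, k_1) = 0xC59A
s_3 = InvRound(s_2, k_0) = 0xE2C5

0xE2C5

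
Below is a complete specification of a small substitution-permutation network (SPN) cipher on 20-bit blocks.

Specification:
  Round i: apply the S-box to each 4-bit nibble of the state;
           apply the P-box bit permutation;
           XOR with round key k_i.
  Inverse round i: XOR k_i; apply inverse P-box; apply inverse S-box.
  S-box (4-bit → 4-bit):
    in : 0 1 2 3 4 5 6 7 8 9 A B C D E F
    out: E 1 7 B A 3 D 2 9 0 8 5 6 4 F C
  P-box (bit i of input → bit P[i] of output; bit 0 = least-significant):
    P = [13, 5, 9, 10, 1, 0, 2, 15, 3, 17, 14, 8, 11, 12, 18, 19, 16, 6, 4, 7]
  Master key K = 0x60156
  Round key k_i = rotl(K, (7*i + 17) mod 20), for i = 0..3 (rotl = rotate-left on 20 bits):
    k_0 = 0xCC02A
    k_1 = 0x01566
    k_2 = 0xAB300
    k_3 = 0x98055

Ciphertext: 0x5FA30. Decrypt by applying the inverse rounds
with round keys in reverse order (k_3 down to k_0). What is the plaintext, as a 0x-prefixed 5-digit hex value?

0x705EC

s_0 = ciphertext = 0x5FA30
s_1 = InvRound(s_0, k_3) = 0x7EDC2
s_2 = InvRound(s_1, k_2) = 0x3ED1F
s_3 = InvRound(s_2, k_1) = 0x25245
s_4 = InvRound(s_3, k_0) = 0x705EC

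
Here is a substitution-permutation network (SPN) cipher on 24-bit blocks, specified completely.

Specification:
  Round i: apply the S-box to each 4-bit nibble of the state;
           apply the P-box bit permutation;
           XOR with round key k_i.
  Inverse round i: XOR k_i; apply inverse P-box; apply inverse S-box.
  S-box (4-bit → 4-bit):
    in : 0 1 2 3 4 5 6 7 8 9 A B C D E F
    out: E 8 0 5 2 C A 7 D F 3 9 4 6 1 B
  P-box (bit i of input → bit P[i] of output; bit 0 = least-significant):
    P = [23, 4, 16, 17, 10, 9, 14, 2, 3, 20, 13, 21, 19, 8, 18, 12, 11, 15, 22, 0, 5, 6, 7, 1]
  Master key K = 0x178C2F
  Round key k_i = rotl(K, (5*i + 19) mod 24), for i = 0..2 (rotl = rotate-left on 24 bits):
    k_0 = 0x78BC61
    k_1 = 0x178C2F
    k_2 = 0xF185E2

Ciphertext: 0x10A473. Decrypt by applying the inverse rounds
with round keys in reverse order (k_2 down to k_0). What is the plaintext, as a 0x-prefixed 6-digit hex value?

0x8D8775

s_0 = ciphertext = 0x10A473
s_1 = InvRound(s_0, k_2) = 0xC54527
s_2 = InvRound(s_1, k_1) = 0x274ACB
s_3 = InvRound(s_2, k_0) = 0x8D8775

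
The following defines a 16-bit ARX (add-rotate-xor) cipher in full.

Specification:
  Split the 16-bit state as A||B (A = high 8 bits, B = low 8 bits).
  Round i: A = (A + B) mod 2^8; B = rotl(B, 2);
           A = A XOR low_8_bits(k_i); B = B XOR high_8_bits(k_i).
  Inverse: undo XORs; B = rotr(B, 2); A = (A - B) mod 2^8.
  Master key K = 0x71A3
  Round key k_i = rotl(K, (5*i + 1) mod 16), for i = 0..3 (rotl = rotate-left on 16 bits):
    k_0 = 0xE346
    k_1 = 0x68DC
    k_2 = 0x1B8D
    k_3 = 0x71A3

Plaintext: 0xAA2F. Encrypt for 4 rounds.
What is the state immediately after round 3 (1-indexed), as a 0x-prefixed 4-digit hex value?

s_0 = plaintext = 0xAA2F
s_1 = Round(s_0, k_0) = 0x9F5F
s_2 = Round(s_1, k_1) = 0x2215
s_3 = Round(s_2, k_2) = 0xBA4F
s_4 = Round(s_3, k_3) = 0xAA4C

0xBA4F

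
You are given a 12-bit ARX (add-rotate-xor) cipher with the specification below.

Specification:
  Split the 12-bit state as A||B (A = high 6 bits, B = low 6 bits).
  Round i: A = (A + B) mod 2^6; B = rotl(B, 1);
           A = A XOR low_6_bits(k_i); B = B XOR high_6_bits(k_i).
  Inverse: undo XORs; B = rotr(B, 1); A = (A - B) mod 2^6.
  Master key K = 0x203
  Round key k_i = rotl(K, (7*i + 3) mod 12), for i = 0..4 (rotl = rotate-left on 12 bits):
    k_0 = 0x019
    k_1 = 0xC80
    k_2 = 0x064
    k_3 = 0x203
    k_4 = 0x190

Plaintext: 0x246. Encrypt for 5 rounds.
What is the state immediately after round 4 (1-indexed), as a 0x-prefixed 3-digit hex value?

0xFE0

s_0 = plaintext = 0x246
s_1 = Round(s_0, k_0) = 0x58C
s_2 = Round(s_1, k_1) = 0x8AA
s_3 = Round(s_2, k_2) = 0xA14
s_4 = Round(s_3, k_3) = 0xFE0
s_5 = Round(s_4, k_4) = 0x3C7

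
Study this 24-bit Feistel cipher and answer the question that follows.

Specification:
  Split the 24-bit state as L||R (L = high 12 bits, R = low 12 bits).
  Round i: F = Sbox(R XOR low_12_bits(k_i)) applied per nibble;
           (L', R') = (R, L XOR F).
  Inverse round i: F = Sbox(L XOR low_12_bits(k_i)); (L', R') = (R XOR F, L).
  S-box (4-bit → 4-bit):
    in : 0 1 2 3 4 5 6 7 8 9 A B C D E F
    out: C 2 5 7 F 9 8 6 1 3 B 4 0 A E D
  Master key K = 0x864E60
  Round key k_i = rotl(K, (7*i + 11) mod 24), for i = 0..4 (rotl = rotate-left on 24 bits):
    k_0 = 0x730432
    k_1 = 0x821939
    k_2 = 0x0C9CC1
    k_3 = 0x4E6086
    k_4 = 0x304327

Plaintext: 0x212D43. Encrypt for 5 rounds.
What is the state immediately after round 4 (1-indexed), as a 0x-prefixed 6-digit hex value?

s_0 = plaintext = 0x212D43
s_1 = Round(s_0, k_0) = 0xD43170
s_2 = Round(s_1, k_1) = 0x170CB0
s_3 = Round(s_2, k_2) = 0xCB0D12
s_4 = Round(s_3, k_3) = 0xD1268F
s_5 = Round(s_4, k_4) = 0x68F4A3

0xD1268F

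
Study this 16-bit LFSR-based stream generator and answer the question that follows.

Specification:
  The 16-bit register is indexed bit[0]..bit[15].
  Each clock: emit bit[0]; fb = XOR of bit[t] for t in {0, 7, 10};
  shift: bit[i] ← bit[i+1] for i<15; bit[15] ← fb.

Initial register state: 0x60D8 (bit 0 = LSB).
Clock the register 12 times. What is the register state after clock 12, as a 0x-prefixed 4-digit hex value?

reg_0 = 0x60D8
clock 1: out=0, reg = 0xB06C
clock 2: out=0, reg = 0x5836
clock 3: out=0, reg = 0x2C1B
clock 4: out=1, reg = 0x160D
clock 5: out=1, reg = 0x0B06
clock 6: out=0, reg = 0x0583
clock 7: out=1, reg = 0x82C1
clock 8: out=1, reg = 0x4160
clock 9: out=0, reg = 0x20B0
clock 10: out=0, reg = 0x9058
clock 11: out=0, reg = 0x482C
clock 12: out=0, reg = 0x2416

0x2416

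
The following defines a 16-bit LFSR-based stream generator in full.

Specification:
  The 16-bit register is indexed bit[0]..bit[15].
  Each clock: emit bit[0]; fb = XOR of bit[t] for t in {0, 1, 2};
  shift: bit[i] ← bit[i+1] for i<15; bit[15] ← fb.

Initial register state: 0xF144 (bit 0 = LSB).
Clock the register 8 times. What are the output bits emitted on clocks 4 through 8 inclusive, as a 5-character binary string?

reg_0 = 0xF144
clock 1: out=0, reg = 0xF8A2
clock 2: out=0, reg = 0xFC51
clock 3: out=1, reg = 0xFE28
clock 4: out=0, reg = 0x7F14
clock 5: out=0, reg = 0xBF8A
clock 6: out=0, reg = 0xDFC5
clock 7: out=1, reg = 0x6FE2
clock 8: out=0, reg = 0xB7F1

00010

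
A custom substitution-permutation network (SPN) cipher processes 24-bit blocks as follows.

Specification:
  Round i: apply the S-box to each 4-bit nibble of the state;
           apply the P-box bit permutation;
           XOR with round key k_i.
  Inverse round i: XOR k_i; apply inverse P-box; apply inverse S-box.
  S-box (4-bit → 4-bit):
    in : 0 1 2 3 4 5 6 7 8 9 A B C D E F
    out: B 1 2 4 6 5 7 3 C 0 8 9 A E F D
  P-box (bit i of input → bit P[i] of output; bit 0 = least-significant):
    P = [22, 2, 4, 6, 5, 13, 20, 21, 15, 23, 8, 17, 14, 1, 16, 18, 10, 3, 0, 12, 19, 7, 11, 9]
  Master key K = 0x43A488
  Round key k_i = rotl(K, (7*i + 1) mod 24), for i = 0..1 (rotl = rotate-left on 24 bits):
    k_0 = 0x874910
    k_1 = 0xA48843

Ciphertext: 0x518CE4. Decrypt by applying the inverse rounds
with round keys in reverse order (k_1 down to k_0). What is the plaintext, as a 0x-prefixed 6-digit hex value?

s_0 = ciphertext = 0x518CE4
s_1 = InvRound(s_0, k_1) = 0x25D2F7
s_2 = InvRound(s_1, k_0) = 0xD82EBC

0xD82EBC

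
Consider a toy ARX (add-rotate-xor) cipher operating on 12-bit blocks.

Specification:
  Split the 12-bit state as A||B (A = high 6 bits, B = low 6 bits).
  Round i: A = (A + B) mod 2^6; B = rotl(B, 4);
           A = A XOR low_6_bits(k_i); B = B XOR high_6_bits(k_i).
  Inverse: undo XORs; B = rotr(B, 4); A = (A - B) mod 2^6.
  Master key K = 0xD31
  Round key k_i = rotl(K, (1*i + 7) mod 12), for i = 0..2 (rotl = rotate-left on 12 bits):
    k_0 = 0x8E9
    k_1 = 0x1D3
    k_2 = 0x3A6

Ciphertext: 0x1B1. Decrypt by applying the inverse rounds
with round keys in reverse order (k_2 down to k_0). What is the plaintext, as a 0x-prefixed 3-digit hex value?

s_0 = ciphertext = 0x1B1
s_1 = InvRound(s_0, k_2) = 0x87F
s_2 = InvRound(s_1, k_1) = 0x3E3
s_3 = InvRound(s_2, k_0) = 0x980

0x980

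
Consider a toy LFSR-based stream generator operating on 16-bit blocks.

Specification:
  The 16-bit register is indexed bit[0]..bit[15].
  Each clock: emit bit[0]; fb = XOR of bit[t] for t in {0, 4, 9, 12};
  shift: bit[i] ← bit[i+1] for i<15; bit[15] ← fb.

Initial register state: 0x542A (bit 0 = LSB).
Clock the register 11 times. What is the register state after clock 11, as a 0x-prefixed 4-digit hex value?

reg_0 = 0x542A
clock 1: out=0, reg = 0xAA15
clock 2: out=1, reg = 0xD50A
clock 3: out=0, reg = 0xEA85
clock 4: out=1, reg = 0x7542
clock 5: out=0, reg = 0xBAA1
clock 6: out=1, reg = 0xDD50
clock 7: out=0, reg = 0x6EA8
clock 8: out=0, reg = 0xB754
clock 9: out=0, reg = 0xDBAA
clock 10: out=0, reg = 0x6DD5
clock 11: out=1, reg = 0x36EA

0x36EA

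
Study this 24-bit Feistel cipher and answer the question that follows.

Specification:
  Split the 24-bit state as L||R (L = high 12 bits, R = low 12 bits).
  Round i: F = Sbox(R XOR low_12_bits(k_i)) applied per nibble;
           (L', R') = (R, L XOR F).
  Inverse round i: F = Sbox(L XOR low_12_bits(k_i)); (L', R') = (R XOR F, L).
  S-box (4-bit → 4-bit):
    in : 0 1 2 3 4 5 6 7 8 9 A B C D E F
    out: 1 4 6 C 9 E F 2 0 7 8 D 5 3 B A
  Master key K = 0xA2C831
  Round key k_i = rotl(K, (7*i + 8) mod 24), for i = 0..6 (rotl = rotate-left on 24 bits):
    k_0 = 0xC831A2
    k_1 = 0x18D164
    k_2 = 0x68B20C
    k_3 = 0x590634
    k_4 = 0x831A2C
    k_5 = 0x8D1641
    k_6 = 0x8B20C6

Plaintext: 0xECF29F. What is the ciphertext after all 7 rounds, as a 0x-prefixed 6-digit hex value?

0xB91B5A

s_0 = plaintext = 0xECF29F
s_1 = Round(s_0, k_0) = 0x29F20C
s_2 = Round(s_1, k_1) = 0x20CE6F
s_3 = Round(s_2, k_2) = 0xE6F7F0
s_4 = Round(s_3, k_3) = 0x7F0A36
s_5 = Round(s_4, k_4) = 0xA366B8
s_6 = Round(s_5, k_5) = 0x6B8B91
s_7 = Round(s_6, k_6) = 0xB91B5A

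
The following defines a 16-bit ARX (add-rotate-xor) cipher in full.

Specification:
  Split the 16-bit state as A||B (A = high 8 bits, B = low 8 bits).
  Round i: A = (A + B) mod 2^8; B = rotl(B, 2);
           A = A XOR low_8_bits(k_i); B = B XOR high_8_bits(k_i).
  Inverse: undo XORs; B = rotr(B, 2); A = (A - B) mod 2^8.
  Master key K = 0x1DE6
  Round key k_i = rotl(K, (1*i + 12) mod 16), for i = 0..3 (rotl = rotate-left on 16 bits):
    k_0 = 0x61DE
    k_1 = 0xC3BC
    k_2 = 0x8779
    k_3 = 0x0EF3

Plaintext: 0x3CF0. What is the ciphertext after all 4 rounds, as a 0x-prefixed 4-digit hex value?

s_0 = plaintext = 0x3CF0
s_1 = Round(s_0, k_0) = 0xF2A2
s_2 = Round(s_1, k_1) = 0x2849
s_3 = Round(s_2, k_2) = 0x08A2
s_4 = Round(s_3, k_3) = 0x5984

0x5984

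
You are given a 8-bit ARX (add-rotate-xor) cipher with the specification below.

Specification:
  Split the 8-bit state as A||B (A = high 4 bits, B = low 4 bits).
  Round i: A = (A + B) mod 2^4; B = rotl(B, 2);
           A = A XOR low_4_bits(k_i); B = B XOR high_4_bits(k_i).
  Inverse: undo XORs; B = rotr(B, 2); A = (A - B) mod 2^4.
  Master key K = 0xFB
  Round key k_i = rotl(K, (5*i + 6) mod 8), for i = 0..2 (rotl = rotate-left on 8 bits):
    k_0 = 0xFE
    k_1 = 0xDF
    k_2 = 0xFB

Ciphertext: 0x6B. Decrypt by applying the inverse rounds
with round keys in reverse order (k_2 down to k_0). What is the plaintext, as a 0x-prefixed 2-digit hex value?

0xB3

s_0 = ciphertext = 0x6B
s_1 = InvRound(s_0, k_2) = 0xC1
s_2 = InvRound(s_1, k_1) = 0x03
s_3 = InvRound(s_2, k_0) = 0xB3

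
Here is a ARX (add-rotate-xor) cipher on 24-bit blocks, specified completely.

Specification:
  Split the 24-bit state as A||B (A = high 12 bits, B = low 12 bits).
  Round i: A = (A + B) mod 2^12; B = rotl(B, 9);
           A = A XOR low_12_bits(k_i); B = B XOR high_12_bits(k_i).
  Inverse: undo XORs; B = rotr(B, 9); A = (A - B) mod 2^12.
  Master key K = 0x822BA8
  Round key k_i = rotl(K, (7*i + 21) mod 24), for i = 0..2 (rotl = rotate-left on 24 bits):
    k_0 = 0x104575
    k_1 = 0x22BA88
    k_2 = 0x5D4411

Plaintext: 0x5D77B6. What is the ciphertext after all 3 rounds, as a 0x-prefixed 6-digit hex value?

0x7E6F26

s_0 = plaintext = 0x5D77B6
s_1 = Round(s_0, k_0) = 0x8F8DF2
s_2 = Round(s_1, k_1) = 0xC62795
s_3 = Round(s_2, k_2) = 0x7E6F26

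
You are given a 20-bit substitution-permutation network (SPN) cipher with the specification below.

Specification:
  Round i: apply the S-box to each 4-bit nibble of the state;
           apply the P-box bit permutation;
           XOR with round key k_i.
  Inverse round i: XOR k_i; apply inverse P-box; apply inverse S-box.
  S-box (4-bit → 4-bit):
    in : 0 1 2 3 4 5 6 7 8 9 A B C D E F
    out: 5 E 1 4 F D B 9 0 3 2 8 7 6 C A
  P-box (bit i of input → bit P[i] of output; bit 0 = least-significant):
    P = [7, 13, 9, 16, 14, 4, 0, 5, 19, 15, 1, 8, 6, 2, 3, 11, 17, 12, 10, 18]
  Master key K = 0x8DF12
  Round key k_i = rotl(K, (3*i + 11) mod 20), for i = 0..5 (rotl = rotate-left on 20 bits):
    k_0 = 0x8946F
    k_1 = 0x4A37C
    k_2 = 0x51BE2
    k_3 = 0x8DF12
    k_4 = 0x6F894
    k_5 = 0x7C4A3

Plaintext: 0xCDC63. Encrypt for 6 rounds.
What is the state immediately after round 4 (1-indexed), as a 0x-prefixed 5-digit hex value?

0x13F06

s_0 = plaintext = 0xCDC63
s_1 = Round(s_0, k_0) = 0x24251
s_2 = Round(s_1, k_1) = 0xFC911
s_3 = Round(s_2, k_2) = 0x8A99F
s_4 = Round(s_3, k_3) = 0x13F06
s_5 = Round(s_4, k_4) = 0x30D1D
s_6 = Round(s_5, k_5) = 0x762D8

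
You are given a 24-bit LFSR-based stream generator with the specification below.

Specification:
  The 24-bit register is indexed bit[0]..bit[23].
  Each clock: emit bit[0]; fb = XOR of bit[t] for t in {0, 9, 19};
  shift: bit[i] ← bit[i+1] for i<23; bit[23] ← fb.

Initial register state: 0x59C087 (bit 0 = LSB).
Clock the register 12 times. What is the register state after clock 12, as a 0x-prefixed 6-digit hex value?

0x1EC59C

reg_0 = 0x59C087
clock 1: out=1, reg = 0x2CE043
clock 2: out=1, reg = 0x167021
clock 3: out=1, reg = 0x8B3810
clock 4: out=0, reg = 0xC59C08
clock 5: out=0, reg = 0x62CE04
clock 6: out=0, reg = 0xB16702
clock 7: out=0, reg = 0xD8B381
clock 8: out=1, reg = 0xEC59C0
clock 9: out=0, reg = 0xF62CE0
clock 10: out=0, reg = 0x7B1670
clock 11: out=0, reg = 0x3D8B38
clock 12: out=0, reg = 0x1EC59C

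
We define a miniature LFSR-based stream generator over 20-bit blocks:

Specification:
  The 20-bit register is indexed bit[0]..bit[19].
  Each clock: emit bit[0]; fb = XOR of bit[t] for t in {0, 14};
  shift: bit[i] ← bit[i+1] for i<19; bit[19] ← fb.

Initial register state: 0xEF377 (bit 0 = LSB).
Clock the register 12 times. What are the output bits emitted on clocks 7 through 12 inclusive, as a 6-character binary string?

101100

reg_0 = 0xEF377
clock 1: out=1, reg = 0x779BB
clock 2: out=1, reg = 0x3BCDD
clock 3: out=1, reg = 0x9DE6E
clock 4: out=0, reg = 0xCEF37
clock 5: out=1, reg = 0x6779B
clock 6: out=1, reg = 0x33BCD
clock 7: out=1, reg = 0x99DE6
clock 8: out=0, reg = 0x4CEF3
clock 9: out=1, reg = 0x26779
clock 10: out=1, reg = 0x133BC
clock 11: out=0, reg = 0x099DE
clock 12: out=0, reg = 0x04CEF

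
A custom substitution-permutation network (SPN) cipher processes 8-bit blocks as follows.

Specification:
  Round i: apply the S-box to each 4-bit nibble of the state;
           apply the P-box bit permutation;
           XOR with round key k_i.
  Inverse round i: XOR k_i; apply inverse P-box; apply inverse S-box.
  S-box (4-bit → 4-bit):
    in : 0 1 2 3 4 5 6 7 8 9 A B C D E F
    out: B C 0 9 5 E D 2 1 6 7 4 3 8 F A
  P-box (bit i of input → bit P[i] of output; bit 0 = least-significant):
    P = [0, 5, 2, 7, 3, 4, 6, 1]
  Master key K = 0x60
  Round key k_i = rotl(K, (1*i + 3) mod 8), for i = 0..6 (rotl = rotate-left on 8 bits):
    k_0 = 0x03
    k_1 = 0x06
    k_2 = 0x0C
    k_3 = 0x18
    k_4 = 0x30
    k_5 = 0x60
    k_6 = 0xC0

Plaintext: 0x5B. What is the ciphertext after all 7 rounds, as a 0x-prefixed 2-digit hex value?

s_0 = plaintext = 0x5B
s_1 = Round(s_0, k_0) = 0x55
s_2 = Round(s_1, k_1) = 0xF0
s_3 = Round(s_2, k_2) = 0xBF
s_4 = Round(s_3, k_3) = 0xF8
s_5 = Round(s_4, k_4) = 0x23
s_6 = Round(s_5, k_5) = 0xE1
s_7 = Round(s_6, k_6) = 0x1E

0x1E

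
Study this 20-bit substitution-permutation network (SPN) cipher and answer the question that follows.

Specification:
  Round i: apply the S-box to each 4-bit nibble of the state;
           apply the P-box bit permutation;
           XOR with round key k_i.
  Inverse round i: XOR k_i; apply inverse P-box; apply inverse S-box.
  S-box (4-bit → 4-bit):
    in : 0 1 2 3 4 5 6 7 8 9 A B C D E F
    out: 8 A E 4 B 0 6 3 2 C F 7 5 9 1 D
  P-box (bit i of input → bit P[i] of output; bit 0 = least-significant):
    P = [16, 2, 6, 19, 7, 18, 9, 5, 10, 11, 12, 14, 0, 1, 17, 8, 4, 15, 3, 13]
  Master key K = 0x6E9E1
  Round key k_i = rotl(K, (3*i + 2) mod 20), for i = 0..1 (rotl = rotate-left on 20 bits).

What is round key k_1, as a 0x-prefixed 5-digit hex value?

K = 0x6E9E1
k_0 = rotl(K, (3*0+2) mod 20) = rotl(K, 2) = 0xBA785
k_1 = rotl(K, (3*1+2) mod 20) = rotl(K, 5) = 0xD3C2D

0xD3C2D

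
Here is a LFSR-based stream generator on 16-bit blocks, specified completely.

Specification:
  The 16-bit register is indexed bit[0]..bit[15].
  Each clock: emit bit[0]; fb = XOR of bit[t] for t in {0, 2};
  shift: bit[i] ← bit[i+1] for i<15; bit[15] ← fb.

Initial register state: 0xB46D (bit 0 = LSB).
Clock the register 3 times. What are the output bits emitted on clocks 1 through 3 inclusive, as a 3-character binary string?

reg_0 = 0xB46D
clock 1: out=1, reg = 0x5A36
clock 2: out=0, reg = 0xAD1B
clock 3: out=1, reg = 0xD68D

101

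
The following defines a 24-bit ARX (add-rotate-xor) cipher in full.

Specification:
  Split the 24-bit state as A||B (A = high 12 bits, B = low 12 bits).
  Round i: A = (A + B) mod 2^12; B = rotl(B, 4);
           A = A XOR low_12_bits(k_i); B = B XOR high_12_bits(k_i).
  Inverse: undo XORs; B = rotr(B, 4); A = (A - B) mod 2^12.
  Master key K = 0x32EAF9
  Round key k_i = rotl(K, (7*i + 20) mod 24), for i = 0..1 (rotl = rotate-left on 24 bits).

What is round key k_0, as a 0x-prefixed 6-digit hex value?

0x932EAF

K = 0x32EAF9
k_0 = rotl(K, (7*0+20) mod 24) = rotl(K, 20) = 0x932EAF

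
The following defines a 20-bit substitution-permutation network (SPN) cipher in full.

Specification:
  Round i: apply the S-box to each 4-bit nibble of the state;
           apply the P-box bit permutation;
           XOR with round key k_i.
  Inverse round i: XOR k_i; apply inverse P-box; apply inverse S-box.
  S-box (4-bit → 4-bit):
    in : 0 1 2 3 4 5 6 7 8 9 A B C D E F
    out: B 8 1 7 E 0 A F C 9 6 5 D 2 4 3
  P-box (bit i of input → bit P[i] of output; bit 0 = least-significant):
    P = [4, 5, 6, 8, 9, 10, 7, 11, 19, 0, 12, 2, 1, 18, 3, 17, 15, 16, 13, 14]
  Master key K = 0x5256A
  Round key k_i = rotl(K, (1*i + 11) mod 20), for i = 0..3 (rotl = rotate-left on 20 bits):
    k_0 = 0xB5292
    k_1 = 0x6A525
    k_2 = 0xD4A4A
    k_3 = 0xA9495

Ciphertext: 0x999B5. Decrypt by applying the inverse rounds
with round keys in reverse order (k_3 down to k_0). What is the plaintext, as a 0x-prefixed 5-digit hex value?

s_0 = ciphertext = 0x999B5
s_1 = InvRound(s_0, k_3) = 0xD1566
s_2 = InvRound(s_1, k_2) = 0x1E806
s_3 = InvRound(s_2, k_1) = 0x60D66
s_4 = InvRound(s_3, k_0) = 0x6DC77

0x6DC77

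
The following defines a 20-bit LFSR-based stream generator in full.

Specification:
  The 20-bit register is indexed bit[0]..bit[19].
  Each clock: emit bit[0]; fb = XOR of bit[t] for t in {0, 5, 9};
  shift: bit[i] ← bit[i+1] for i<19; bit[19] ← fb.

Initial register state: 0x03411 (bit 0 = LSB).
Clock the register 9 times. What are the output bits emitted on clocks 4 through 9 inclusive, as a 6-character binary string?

reg_0 = 0x03411
clock 1: out=1, reg = 0x81A08
clock 2: out=0, reg = 0xC0D04
clock 3: out=0, reg = 0x60682
clock 4: out=0, reg = 0xB0341
clock 5: out=1, reg = 0x581A0
clock 6: out=0, reg = 0xAC0D0
clock 7: out=0, reg = 0x56068
clock 8: out=0, reg = 0xAB034
clock 9: out=0, reg = 0xD581A

010000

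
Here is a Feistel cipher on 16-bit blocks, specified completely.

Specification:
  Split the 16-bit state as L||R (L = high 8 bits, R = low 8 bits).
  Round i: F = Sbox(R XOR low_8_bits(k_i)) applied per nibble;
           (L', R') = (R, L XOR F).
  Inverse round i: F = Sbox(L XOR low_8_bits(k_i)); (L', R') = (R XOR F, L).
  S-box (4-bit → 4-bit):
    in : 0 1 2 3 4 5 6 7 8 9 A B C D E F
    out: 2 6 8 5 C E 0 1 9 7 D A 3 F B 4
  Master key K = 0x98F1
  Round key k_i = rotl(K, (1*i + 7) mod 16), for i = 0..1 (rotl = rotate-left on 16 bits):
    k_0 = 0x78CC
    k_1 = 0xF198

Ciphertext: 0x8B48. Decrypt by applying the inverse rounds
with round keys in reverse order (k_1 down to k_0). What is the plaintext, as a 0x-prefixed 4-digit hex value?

0x3D2D

s_0 = ciphertext = 0x8B48
s_1 = InvRound(s_0, k_1) = 0x2D8B
s_2 = InvRound(s_1, k_0) = 0x3D2D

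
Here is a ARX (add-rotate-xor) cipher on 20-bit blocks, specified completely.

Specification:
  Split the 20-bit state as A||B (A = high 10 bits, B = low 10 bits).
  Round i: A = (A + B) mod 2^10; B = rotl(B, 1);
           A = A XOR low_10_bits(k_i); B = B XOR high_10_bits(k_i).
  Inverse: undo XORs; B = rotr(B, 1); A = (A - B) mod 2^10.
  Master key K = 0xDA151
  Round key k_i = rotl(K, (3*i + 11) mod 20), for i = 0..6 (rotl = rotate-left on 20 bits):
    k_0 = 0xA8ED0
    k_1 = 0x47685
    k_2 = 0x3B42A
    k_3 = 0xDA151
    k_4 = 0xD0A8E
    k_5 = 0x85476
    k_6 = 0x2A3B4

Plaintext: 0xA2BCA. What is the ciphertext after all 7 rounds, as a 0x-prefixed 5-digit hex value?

0x3CA26

s_0 = plaintext = 0xA2BCA
s_1 = Round(s_0, k_0) = 0x21136
s_2 = Round(s_1, k_1) = 0xCFF71
s_3 = Round(s_2, k_2) = 0xA6A0E
s_4 = Round(s_3, k_3) = 0x7E775
s_5 = Round(s_4, k_4) = 0xF81A9
s_6 = Round(s_5, k_5) = 0x7FD47
s_7 = Round(s_6, k_6) = 0x3CA26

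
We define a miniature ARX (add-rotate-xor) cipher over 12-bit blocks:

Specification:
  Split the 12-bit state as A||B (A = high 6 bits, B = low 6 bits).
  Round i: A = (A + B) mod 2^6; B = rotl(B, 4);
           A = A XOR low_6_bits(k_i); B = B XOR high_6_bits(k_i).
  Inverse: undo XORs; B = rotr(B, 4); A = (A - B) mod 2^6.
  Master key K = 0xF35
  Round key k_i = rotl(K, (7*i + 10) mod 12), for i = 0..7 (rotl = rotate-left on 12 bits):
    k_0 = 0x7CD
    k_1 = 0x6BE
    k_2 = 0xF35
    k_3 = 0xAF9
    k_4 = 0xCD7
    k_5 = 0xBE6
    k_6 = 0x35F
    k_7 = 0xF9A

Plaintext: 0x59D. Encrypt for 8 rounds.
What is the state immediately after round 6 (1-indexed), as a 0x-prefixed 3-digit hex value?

s_0 = plaintext = 0x59D
s_1 = Round(s_0, k_0) = 0xF88
s_2 = Round(s_1, k_1) = 0xE18
s_3 = Round(s_2, k_2) = 0x97A
s_4 = Round(s_3, k_3) = 0x985
s_5 = Round(s_4, k_4) = 0xF22
s_6 = Round(s_5, k_5) = 0xE07
s_7 = Round(s_6, k_6) = 0x83C
s_8 = Round(s_7, k_7) = 0x1B1

0xE07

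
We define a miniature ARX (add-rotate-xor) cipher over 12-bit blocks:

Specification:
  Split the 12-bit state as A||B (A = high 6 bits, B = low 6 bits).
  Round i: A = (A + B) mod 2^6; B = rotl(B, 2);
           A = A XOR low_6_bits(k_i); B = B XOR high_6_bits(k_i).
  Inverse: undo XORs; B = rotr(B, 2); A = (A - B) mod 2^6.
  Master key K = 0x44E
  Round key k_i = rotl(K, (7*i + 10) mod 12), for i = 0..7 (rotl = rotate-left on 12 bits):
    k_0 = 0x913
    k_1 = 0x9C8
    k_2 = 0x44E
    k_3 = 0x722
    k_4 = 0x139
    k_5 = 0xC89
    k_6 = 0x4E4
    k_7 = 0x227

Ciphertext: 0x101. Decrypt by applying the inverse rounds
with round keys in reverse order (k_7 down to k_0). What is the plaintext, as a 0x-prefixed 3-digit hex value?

0x5F3

s_0 = ciphertext = 0x101
s_1 = InvRound(s_0, k_7) = 0x452
s_2 = InvRound(s_1, k_6) = 0x950
s_3 = InvRound(s_2, k_5) = 0x128
s_4 = InvRound(s_3, k_4) = 0xC8B
s_5 = InvRound(s_4, k_3) = 0x6F5
s_6 = InvRound(s_5, k_2) = 0x309
s_7 = InvRound(s_6, k_1) = 0x66B
s_8 = InvRound(s_7, k_0) = 0x5F3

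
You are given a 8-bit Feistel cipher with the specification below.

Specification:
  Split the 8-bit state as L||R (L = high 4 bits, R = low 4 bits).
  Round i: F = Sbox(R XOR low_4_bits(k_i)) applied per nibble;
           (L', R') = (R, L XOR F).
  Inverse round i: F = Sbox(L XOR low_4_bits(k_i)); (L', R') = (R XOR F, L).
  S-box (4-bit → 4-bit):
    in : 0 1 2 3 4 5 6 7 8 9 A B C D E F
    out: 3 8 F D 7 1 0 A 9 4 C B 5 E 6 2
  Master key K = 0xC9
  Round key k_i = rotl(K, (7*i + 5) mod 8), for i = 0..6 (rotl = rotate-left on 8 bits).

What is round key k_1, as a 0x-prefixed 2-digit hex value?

K = 0xC9
k_0 = rotl(K, (7*0+5) mod 8) = rotl(K, 5) = 0x39
k_1 = rotl(K, (7*1+5) mod 8) = rotl(K, 4) = 0x9C

0x9C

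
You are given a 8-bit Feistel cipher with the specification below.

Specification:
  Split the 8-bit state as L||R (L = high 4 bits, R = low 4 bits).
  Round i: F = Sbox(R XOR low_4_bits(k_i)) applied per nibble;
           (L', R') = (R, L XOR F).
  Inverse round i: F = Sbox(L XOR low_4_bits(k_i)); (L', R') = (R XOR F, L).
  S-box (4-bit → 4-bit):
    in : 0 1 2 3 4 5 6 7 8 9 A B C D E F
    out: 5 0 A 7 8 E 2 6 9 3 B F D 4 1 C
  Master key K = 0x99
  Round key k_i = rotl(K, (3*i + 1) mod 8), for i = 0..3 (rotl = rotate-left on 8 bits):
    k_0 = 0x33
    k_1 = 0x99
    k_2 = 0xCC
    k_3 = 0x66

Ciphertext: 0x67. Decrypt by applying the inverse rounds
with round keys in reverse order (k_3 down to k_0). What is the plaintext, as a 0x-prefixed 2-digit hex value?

s_0 = ciphertext = 0x67
s_1 = InvRound(s_0, k_3) = 0x26
s_2 = InvRound(s_1, k_2) = 0x72
s_3 = InvRound(s_2, k_1) = 0x37
s_4 = InvRound(s_3, k_0) = 0x23

0x23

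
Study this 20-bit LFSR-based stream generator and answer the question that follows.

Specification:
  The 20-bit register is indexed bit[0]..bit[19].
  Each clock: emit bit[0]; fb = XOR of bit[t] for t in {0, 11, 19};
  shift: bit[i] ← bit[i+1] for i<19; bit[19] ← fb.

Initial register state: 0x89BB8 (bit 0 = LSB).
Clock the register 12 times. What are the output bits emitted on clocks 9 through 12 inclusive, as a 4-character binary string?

1101

reg_0 = 0x89BB8
clock 1: out=0, reg = 0x44DDC
clock 2: out=0, reg = 0xA26EE
clock 3: out=0, reg = 0xD1377
clock 4: out=1, reg = 0x689BB
clock 5: out=1, reg = 0x344DD
clock 6: out=1, reg = 0x9A26E
clock 7: out=0, reg = 0xCD137
clock 8: out=1, reg = 0x6689B
clock 9: out=1, reg = 0x3344D
clock 10: out=1, reg = 0x99A26
clock 11: out=0, reg = 0x4CD13
clock 12: out=1, reg = 0x26689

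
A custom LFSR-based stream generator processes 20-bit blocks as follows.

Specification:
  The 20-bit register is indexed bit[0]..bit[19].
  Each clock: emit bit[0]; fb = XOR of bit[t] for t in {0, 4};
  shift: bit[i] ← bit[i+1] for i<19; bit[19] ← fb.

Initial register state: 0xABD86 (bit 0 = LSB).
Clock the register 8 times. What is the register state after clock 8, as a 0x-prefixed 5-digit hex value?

0x5EABD

reg_0 = 0xABD86
clock 1: out=0, reg = 0x55EC3
clock 2: out=1, reg = 0xAAF61
clock 3: out=1, reg = 0xD57B0
clock 4: out=0, reg = 0xEABD8
clock 5: out=0, reg = 0xF55EC
clock 6: out=0, reg = 0x7AAF6
clock 7: out=0, reg = 0xBD57B
clock 8: out=1, reg = 0x5EABD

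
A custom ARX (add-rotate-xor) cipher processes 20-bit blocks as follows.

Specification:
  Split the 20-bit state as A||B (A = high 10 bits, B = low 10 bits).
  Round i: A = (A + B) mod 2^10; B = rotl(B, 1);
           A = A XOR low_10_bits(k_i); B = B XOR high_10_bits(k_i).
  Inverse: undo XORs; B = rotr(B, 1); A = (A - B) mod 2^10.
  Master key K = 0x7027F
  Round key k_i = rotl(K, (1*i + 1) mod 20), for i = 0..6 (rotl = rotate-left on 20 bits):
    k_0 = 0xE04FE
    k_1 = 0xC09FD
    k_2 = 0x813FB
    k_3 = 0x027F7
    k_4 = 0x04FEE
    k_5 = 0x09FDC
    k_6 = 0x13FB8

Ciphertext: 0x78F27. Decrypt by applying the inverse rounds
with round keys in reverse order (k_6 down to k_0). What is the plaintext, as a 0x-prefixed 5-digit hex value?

s_0 = ciphertext = 0x78F27
s_1 = InvRound(s_0, k_6) = 0x29DB4
s_2 = InvRound(s_1, k_5) = 0x2CAC9
s_3 = InvRound(s_2, k_4) = 0x7BD6D
s_4 = InvRound(s_3, k_3) = 0x598B2
s_5 = InvRound(s_4, k_2) = 0x5095B
s_6 = InvRound(s_5, k_1) = 0x64F2C
s_7 = InvRound(s_6, k_0) = 0xC5E56

0xC5E56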